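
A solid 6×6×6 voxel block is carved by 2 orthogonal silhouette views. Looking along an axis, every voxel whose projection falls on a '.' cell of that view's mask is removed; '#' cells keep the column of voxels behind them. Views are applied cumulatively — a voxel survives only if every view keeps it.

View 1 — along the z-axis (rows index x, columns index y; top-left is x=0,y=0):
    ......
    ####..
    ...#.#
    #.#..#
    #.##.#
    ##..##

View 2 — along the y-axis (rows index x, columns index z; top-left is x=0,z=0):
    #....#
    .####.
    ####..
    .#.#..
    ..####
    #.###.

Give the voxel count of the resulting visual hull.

initial block: 6^3 = 216
step 1: project along z, AND mask (17/36) → |grid| = 102
step 2: project along y, AND mask (20/36) → |grid| = 62

remaining voxels: 62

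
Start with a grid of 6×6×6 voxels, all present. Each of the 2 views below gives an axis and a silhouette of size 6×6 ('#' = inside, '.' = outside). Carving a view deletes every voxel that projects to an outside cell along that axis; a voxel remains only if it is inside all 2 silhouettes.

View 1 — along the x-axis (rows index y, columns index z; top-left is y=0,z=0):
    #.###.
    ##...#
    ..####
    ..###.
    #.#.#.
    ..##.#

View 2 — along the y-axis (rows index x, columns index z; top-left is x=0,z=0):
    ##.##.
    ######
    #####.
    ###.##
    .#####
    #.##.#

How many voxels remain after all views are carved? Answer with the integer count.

97 voxels

initial block: 6^3 = 216
V1 x: intersect with YZ mask (20 set) -- 120 left
V2 y: intersect with XZ mask (29 set) -- 97 left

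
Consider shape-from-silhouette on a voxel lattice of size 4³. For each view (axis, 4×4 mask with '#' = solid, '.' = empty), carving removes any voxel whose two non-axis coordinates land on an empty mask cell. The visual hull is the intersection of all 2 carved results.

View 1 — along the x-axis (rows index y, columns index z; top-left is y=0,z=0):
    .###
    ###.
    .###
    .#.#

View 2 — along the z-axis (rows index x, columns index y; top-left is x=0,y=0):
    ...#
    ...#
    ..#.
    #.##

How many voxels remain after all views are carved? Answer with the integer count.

remaining voxels: 15

before carving: 64 voxels (4×4×4)
  1. axis=0 (YZ plane), |mask|=11  ⇒  voxels=44
  2. axis=2 (XY plane), |mask|=6  ⇒  voxels=15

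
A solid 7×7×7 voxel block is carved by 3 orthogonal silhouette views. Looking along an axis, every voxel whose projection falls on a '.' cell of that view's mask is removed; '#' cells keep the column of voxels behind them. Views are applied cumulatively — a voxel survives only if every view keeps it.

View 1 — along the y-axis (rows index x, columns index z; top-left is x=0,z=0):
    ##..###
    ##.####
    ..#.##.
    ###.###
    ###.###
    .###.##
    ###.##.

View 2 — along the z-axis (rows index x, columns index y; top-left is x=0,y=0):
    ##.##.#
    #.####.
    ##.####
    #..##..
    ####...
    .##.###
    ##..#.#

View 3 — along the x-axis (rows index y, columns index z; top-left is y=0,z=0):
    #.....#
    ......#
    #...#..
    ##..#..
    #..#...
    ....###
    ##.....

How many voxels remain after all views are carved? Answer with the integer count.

remaining voxels: 47

before carving: 343 voxels (7×7×7)
step 1: project along y, AND mask (36/49) → |grid| = 252
step 2: project along z, AND mask (32/49) → |grid| = 160
step 3: project along x, AND mask (15/49) → |grid| = 47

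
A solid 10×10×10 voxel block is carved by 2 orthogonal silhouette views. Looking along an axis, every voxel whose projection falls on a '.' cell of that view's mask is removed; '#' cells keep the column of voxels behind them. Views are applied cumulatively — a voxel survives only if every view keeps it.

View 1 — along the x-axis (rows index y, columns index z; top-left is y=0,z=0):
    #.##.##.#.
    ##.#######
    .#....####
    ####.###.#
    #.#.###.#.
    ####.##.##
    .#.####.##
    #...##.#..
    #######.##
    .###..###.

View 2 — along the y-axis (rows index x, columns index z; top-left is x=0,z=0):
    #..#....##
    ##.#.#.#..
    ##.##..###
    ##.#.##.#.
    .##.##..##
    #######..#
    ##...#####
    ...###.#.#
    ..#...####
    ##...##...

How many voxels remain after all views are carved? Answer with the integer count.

|visual hull| = 394

initial block: 10^3 = 1000
  1. axis=0 (YZ plane), |mask|=68  ⇒  voxels=680
  2. axis=1 (XZ plane), |mask|=57  ⇒  voxels=394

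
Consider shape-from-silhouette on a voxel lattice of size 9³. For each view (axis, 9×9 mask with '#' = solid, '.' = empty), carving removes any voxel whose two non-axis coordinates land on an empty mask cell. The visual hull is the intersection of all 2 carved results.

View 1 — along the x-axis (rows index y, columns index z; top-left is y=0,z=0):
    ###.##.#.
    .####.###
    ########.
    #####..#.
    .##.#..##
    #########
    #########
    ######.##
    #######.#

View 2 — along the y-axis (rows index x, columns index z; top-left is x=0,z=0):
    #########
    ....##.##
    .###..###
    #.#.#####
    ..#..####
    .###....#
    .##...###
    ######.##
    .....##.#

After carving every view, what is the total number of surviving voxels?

369 voxels

initial block: 9^3 = 729
V1 x: intersect with YZ mask (66 set) -- 594 left
V2 y: intersect with XZ mask (51 set) -- 369 left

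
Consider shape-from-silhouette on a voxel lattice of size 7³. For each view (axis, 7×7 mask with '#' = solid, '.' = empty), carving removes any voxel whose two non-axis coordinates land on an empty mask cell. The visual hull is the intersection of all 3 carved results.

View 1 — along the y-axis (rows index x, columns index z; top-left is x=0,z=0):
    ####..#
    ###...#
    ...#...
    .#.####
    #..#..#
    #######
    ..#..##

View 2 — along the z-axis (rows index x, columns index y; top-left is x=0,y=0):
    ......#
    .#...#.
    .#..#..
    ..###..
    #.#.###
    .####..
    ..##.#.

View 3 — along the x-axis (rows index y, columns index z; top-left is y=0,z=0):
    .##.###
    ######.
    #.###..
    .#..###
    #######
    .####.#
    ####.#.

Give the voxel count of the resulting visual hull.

full grid |V| = 343
step 1: project along y, AND mask (28/49) → |grid| = 196
step 2: project along z, AND mask (20/49) → |grid| = 82
step 3: project along x, AND mask (36/49) → |grid| = 59

59 voxels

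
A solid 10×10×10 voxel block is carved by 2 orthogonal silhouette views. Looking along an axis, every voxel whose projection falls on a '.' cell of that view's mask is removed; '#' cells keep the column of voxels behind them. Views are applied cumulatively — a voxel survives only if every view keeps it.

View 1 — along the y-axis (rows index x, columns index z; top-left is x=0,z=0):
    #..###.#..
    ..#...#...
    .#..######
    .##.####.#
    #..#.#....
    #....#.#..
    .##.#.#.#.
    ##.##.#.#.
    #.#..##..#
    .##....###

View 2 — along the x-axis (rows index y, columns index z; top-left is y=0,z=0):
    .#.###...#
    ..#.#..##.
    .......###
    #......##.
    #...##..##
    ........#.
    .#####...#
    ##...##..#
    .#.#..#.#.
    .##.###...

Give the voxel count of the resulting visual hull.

|visual hull| = 196

full grid |V| = 1000
carve view 1 (along y, XZ-mask fill 48/100): 480 voxels remain
carve view 2 (along x, YZ-mask fill 41/100): 196 voxels remain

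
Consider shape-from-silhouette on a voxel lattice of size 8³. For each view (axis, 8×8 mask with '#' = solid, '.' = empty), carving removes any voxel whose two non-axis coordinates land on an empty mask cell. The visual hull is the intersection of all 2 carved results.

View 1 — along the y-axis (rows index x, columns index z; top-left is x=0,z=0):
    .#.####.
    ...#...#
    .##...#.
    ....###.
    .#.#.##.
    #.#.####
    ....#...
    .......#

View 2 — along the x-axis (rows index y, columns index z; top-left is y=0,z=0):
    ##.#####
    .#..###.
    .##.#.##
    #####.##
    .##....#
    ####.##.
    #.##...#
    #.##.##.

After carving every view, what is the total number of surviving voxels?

before carving: 512 voxels (8×8×8)
[1] y-view keeps 25 columns → grid now 200
[2] x-view keeps 41 columns → grid now 127

remaining voxels: 127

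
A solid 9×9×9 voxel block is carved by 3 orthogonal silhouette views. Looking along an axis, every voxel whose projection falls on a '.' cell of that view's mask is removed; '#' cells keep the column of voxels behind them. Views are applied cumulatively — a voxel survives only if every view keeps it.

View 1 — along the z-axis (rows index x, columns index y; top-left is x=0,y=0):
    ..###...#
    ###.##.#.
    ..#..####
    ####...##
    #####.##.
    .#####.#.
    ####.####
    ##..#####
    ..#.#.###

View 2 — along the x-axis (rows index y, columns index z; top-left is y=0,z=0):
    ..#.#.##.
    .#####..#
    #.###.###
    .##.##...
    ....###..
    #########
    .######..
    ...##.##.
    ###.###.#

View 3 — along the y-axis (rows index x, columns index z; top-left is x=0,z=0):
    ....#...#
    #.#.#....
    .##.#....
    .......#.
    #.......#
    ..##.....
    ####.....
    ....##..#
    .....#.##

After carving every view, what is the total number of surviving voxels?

full grid |V| = 729
step 1: project along z, AND mask (54/81) → |grid| = 486
step 2: project along x, AND mask (50/81) → |grid| = 299
step 3: project along y, AND mask (23/81) → |grid| = 86

|visual hull| = 86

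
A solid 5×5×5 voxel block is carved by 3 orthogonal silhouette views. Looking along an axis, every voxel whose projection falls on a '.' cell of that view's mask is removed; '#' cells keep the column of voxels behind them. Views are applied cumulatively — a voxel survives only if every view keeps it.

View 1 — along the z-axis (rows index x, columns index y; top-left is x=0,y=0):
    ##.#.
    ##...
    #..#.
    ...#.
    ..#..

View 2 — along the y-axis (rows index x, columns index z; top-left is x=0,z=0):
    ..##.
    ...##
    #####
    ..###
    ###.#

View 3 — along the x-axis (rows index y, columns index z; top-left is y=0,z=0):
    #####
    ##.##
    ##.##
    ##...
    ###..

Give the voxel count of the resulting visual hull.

remaining voxels: 17

initial block: 5^3 = 125
[1] z-view keeps 9 columns → grid now 45
[2] y-view keeps 16 columns → grid now 27
[3] x-view keeps 18 columns → grid now 17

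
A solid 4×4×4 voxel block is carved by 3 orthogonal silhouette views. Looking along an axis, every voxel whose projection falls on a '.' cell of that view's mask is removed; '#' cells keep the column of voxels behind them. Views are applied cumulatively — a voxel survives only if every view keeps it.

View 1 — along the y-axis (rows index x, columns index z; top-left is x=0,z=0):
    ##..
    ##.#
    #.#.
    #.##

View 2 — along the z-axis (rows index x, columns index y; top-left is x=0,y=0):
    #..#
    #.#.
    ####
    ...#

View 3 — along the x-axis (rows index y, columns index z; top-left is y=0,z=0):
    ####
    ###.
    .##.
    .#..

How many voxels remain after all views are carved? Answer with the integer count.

before carving: 64 voxels (4×4×4)
  1. axis=1 (XZ plane), |mask|=10  ⇒  voxels=40
  2. axis=2 (XY plane), |mask|=9  ⇒  voxels=21
  3. axis=0 (YZ plane), |mask|=10  ⇒  voxels=12

|visual hull| = 12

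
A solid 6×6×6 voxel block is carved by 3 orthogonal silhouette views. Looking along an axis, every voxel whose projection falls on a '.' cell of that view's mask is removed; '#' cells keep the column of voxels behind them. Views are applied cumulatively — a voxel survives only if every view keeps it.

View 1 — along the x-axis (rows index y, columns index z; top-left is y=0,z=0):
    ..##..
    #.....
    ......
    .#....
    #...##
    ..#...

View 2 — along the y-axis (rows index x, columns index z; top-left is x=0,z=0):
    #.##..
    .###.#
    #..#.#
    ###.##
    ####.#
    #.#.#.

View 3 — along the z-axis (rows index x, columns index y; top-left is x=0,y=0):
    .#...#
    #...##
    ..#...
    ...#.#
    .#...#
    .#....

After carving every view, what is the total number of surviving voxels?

full grid |V| = 216
carve view 1 (along x, YZ-mask fill 8/36): 48 voxels remain
carve view 2 (along y, XZ-mask fill 23/36): 33 voxels remain
carve view 3 (along z, XY-mask fill 11/36): 11 voxels remain

11 voxels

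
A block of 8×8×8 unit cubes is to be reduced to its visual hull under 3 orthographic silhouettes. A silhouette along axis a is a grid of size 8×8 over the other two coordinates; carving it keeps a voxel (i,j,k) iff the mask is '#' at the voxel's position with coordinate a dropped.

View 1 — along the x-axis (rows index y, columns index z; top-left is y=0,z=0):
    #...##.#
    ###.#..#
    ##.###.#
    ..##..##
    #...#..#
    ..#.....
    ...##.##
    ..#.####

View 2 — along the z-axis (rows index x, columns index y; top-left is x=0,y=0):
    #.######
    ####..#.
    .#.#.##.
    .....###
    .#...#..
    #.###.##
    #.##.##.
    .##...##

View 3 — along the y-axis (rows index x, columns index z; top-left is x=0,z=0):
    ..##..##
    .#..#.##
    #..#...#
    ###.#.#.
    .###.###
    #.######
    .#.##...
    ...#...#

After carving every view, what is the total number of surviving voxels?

full grid |V| = 512
  1. axis=0 (YZ plane), |mask|=32  ⇒  voxels=256
  2. axis=2 (XY plane), |mask|=36  ⇒  voxels=145
  3. axis=1 (XZ plane), |mask|=34  ⇒  voxels=82

|visual hull| = 82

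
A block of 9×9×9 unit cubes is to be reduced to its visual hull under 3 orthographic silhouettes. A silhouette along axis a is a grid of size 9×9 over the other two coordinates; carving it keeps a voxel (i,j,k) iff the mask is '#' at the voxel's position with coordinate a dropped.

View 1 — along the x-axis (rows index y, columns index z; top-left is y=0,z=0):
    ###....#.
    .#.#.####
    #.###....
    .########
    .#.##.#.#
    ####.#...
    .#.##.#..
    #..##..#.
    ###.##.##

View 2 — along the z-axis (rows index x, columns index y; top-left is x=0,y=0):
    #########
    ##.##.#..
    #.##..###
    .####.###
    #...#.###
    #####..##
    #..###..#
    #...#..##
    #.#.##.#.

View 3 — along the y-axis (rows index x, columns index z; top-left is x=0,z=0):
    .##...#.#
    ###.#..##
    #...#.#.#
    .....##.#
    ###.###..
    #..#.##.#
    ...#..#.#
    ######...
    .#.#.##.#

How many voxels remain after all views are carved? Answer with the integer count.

remaining voxels: 128

start: 9×9×9 = 729 voxels
V1 x: intersect with YZ mask (47 set) -- 423 left
V2 z: intersect with XY mask (53 set) -- 276 left
V3 y: intersect with XZ mask (42 set) -- 128 left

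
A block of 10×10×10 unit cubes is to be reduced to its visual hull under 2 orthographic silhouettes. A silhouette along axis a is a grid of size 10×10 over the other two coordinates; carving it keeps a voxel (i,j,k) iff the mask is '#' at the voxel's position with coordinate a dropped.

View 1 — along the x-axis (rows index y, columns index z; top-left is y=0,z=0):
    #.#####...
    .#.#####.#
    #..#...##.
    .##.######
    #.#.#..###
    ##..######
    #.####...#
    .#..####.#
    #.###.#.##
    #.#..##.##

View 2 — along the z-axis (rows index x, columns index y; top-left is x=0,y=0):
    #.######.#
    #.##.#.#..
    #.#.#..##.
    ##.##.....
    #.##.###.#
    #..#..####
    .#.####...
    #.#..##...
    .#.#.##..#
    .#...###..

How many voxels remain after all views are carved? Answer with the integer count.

remaining voxels: 342

full grid |V| = 1000
carve view 1 (along x, YZ-mask fill 64/100): 640 voxels remain
carve view 2 (along z, XY-mask fill 53/100): 342 voxels remain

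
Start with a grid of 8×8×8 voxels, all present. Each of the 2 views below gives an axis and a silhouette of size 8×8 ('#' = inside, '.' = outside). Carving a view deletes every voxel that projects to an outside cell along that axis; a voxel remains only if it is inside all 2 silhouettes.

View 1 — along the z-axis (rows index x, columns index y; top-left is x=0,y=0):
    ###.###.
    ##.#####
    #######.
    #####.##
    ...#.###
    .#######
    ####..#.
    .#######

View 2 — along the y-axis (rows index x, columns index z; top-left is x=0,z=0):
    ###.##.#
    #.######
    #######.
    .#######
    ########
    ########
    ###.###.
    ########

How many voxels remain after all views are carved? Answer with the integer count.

voxel count = 357

before carving: 512 voxels (8×8×8)
carve view 1 (along z, XY-mask fill 50/64): 400 voxels remain
carve view 2 (along y, XZ-mask fill 57/64): 357 voxels remain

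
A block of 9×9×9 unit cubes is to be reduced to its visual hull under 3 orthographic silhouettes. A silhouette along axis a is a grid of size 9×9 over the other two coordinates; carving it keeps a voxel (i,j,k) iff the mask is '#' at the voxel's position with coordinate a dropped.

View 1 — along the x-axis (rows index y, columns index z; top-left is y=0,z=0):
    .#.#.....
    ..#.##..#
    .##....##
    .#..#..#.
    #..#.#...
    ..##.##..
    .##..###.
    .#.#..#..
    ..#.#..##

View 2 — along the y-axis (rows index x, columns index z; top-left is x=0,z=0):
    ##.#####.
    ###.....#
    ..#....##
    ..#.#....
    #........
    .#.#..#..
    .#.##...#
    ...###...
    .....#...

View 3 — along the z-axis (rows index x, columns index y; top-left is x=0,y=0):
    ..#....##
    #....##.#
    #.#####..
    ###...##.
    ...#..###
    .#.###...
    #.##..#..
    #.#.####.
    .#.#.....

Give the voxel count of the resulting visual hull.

voxel count = 43

before carving: 729 voxels (9×9×9)
  1. axis=0 (YZ plane), |mask|=32  ⇒  voxels=288
  2. axis=1 (XZ plane), |mask|=28  ⇒  voxels=101
  3. axis=2 (XY plane), |mask|=38  ⇒  voxels=43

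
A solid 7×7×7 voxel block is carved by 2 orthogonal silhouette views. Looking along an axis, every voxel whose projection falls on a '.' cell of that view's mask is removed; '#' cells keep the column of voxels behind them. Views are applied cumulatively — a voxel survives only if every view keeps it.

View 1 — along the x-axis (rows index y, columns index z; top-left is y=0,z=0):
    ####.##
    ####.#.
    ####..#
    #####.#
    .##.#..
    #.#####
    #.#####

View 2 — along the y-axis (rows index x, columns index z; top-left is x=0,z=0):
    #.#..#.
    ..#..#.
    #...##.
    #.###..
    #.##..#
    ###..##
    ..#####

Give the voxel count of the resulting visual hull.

voxel count = 142

before carving: 343 voxels (7×7×7)
[1] x-view keeps 37 columns → grid now 259
[2] y-view keeps 26 columns → grid now 142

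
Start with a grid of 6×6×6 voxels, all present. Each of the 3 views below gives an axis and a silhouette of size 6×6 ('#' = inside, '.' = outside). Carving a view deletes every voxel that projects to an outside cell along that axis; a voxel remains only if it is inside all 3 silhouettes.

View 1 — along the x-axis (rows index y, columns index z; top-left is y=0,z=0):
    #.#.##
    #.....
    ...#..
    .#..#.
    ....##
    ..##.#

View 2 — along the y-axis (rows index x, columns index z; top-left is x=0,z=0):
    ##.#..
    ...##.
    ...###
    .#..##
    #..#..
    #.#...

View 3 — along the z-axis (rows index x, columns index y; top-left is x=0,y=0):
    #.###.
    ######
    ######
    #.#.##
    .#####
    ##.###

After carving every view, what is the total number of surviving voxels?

start: 6×6×6 = 216 voxels
step 1: project along x, AND mask (13/36) → |grid| = 78
step 2: project along y, AND mask (15/36) → |grid| = 33
step 3: project along z, AND mask (30/36) → |grid| = 28

28 voxels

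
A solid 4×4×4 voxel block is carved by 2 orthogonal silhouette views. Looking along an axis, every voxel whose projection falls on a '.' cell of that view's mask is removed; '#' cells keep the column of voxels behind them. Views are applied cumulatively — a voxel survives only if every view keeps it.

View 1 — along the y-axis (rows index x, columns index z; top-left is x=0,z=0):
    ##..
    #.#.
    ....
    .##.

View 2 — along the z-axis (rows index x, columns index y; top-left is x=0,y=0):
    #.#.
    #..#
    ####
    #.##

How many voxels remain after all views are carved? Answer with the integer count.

voxel count = 14

full grid |V| = 64
V1 y: intersect with XZ mask (6 set) -- 24 left
V2 z: intersect with XY mask (11 set) -- 14 left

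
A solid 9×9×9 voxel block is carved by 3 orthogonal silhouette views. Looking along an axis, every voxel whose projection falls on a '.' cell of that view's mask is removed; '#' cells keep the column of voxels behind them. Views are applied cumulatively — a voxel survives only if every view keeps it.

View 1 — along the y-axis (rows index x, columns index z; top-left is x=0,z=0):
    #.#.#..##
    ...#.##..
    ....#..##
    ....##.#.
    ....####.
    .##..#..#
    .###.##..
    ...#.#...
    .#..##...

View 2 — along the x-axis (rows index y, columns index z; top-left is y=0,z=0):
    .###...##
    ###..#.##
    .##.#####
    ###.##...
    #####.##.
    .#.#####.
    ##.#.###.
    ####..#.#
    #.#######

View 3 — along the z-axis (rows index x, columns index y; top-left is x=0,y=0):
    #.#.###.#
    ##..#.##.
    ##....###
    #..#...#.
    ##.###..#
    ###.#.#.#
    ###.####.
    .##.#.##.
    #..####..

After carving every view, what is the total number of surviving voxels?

before carving: 729 voxels (9×9×9)
after view 1 [y-axis, 32 of 81 cells solid] → remaining = 288
after view 2 [x-axis, 56 of 81 cells solid] → remaining = 197
after view 3 [z-axis, 48 of 81 cells solid] → remaining = 118

118 voxels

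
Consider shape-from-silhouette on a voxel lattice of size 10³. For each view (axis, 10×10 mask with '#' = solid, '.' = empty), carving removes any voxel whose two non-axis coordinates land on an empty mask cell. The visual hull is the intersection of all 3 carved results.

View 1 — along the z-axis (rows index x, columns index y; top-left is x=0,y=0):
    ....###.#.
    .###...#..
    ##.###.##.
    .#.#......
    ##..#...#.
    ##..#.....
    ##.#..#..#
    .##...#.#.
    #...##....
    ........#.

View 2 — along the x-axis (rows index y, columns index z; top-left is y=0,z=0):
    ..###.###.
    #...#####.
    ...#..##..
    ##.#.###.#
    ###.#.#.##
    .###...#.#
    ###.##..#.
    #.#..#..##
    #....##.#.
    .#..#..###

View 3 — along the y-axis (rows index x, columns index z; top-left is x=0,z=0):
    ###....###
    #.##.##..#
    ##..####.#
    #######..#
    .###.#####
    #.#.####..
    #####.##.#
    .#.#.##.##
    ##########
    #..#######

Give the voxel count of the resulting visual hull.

full grid |V| = 1000
V1 z: intersect with XY mask (37 set) -- 370 left
V2 x: intersect with YZ mask (54 set) -- 209 left
V3 y: intersect with XZ mask (73 set) -- 153 left

|visual hull| = 153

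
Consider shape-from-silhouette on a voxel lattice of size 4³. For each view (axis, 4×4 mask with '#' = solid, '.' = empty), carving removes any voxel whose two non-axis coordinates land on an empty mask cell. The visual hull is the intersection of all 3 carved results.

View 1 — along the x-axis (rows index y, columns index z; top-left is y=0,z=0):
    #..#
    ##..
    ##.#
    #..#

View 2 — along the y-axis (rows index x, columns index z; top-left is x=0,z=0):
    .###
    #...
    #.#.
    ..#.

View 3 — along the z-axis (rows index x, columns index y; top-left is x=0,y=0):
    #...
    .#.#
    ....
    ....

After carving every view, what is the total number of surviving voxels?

|visual hull| = 3

full grid |V| = 64
step 1: project along x, AND mask (9/16) → |grid| = 36
step 2: project along y, AND mask (7/16) → |grid| = 13
step 3: project along z, AND mask (3/16) → |grid| = 3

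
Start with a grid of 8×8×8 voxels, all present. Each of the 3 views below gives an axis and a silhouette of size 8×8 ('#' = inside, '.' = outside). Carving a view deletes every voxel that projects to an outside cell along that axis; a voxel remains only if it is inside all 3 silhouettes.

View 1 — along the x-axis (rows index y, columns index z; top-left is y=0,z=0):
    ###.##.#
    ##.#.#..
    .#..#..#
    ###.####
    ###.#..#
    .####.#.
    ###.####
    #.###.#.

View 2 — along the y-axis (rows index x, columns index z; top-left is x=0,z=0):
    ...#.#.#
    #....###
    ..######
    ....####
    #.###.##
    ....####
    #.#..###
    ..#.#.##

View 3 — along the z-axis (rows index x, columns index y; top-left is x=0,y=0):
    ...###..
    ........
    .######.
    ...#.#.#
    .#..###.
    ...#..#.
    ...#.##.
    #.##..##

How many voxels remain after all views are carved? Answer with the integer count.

start: 8×8×8 = 512 voxels
V1 x: intersect with YZ mask (42 set) -- 336 left
V2 y: intersect with XZ mask (36 set) -- 178 left
V3 z: intersect with XY mask (26 set) -- 84 left

remaining voxels: 84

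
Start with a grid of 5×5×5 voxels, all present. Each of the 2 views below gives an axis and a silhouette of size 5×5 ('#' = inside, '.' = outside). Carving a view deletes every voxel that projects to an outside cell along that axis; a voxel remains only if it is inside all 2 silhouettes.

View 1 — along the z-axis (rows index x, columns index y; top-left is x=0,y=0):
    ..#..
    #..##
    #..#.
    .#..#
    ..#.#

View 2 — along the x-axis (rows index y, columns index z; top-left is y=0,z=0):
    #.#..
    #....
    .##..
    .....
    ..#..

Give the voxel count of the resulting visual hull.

before carving: 125 voxels (5×5×5)
[1] z-view keeps 10 columns → grid now 50
[2] x-view keeps 6 columns → grid now 12

remaining voxels: 12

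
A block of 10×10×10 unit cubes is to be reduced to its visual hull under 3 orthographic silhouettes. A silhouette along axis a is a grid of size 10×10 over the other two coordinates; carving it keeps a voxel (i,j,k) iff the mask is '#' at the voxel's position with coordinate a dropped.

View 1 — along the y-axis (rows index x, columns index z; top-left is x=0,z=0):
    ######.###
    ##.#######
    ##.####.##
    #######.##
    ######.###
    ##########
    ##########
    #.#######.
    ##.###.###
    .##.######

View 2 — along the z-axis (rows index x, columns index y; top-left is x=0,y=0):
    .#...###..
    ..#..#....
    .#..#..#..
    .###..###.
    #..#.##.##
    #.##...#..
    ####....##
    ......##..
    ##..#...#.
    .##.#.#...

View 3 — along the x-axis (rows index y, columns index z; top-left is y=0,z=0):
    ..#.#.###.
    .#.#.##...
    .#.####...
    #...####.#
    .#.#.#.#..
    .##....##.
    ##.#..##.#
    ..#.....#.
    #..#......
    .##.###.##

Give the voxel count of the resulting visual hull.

voxel count = 158

before carving: 1000 voxels (10×10×10)
  1. axis=1 (XZ plane), |mask|=88  ⇒  voxels=880
  2. axis=2 (XY plane), |mask|=41  ⇒  voxels=366
  3. axis=0 (YZ plane), |mask|=45  ⇒  voxels=158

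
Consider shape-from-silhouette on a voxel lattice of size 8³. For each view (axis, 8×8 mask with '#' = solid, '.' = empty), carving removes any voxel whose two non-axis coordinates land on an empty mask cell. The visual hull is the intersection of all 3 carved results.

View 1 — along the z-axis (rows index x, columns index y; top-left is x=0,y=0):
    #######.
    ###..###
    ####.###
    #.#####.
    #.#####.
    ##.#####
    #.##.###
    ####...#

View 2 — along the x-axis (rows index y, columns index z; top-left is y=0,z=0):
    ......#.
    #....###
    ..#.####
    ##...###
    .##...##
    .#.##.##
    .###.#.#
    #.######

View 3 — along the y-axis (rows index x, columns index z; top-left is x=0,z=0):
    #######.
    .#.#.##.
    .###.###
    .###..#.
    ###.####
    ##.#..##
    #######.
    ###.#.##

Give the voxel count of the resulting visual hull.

remaining voxels: 162

start: 8×8×8 = 512 voxels
after view 1 [z-axis, 50 of 64 cells solid] → remaining = 400
after view 2 [x-axis, 36 of 64 cells solid] → remaining = 219
after view 3 [y-axis, 46 of 64 cells solid] → remaining = 162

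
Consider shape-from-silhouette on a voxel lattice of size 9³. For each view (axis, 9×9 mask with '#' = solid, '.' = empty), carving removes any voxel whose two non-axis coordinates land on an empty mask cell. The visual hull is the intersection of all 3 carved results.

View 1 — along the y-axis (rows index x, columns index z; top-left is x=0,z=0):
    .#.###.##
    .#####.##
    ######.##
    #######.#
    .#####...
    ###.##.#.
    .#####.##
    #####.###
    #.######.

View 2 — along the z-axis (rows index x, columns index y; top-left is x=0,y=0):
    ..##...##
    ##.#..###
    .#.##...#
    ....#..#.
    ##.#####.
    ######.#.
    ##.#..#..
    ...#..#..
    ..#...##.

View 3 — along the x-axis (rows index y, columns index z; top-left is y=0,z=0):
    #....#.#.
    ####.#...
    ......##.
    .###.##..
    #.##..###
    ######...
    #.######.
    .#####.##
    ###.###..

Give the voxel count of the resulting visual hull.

voxel count = 157

before carving: 729 voxels (9×9×9)
[1] y-view keeps 62 columns → grid now 558
[2] z-view keeps 39 columns → grid now 256
[3] x-view keeps 47 columns → grid now 157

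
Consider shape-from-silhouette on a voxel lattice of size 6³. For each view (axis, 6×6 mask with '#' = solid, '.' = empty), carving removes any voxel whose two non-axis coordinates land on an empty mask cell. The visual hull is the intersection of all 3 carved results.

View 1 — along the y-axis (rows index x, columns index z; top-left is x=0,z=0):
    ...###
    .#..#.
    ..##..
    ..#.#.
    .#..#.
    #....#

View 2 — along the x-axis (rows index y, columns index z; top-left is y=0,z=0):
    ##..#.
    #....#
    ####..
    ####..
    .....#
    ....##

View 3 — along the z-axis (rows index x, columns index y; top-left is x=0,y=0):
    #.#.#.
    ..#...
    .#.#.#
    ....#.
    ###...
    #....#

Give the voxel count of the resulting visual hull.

start: 6×6×6 = 216 voxels
after view 1 [y-axis, 13 of 36 cells solid] → remaining = 78
after view 2 [x-axis, 16 of 36 cells solid] → remaining = 32
after view 3 [z-axis, 13 of 36 cells solid] → remaining = 11

11 voxels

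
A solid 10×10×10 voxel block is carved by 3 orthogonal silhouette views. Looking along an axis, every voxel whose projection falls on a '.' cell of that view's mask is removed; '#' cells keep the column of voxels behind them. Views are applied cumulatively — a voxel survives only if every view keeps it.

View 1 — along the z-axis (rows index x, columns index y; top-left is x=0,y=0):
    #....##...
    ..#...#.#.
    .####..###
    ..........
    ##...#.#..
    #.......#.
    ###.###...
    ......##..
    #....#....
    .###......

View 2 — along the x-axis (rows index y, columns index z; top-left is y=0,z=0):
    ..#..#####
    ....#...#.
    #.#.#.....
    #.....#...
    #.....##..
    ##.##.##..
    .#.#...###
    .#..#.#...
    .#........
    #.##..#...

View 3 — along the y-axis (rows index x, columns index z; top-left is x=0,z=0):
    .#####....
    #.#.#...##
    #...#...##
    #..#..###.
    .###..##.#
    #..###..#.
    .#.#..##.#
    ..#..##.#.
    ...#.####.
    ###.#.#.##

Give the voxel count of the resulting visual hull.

initial block: 10^3 = 1000
[1] z-view keeps 32 columns → grid now 320
[2] x-view keeps 35 columns → grid now 120
[3] y-view keeps 51 columns → grid now 61

|visual hull| = 61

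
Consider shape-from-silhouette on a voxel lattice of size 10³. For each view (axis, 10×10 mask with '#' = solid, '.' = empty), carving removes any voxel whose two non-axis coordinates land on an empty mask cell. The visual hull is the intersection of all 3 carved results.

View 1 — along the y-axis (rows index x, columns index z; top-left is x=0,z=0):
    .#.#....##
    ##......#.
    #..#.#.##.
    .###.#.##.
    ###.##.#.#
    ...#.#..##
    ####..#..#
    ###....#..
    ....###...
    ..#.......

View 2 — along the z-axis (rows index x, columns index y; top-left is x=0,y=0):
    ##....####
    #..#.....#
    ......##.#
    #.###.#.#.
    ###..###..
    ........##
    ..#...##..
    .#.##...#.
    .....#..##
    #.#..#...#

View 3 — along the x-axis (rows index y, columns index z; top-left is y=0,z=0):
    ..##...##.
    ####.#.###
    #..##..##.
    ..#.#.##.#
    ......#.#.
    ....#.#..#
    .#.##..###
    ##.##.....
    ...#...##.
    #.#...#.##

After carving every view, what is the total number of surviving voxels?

remaining voxels: 87

initial block: 10^3 = 1000
[1] y-view keeps 43 columns → grid now 430
[2] z-view keeps 40 columns → grid now 181
[3] x-view keeps 45 columns → grid now 87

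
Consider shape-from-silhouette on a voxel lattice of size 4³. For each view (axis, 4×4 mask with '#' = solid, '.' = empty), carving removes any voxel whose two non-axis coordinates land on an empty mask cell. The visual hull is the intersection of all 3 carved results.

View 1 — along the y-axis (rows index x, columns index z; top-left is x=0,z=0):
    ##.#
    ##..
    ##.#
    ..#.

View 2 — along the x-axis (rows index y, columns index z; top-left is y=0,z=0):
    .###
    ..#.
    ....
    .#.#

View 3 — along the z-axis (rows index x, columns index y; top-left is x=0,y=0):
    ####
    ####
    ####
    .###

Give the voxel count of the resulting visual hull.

initial block: 4^3 = 64
carve view 1 (along y, XZ-mask fill 9/16): 36 voxels remain
carve view 2 (along x, YZ-mask fill 6/16): 12 voxels remain
carve view 3 (along z, XY-mask fill 15/16): 11 voxels remain

11 voxels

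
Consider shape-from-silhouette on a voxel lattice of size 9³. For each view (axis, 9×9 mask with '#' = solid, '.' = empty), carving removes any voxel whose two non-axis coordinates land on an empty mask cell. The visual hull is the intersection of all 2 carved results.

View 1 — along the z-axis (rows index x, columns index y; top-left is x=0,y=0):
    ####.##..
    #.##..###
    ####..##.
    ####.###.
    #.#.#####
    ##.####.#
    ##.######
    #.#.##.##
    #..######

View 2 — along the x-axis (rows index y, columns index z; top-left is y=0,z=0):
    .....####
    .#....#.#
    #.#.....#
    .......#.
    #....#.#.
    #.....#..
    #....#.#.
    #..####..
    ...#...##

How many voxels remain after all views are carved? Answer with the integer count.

start: 9×9×9 = 729 voxels
[1] z-view keeps 60 columns → grid now 540
[2] x-view keeps 27 columns → grid now 182

|visual hull| = 182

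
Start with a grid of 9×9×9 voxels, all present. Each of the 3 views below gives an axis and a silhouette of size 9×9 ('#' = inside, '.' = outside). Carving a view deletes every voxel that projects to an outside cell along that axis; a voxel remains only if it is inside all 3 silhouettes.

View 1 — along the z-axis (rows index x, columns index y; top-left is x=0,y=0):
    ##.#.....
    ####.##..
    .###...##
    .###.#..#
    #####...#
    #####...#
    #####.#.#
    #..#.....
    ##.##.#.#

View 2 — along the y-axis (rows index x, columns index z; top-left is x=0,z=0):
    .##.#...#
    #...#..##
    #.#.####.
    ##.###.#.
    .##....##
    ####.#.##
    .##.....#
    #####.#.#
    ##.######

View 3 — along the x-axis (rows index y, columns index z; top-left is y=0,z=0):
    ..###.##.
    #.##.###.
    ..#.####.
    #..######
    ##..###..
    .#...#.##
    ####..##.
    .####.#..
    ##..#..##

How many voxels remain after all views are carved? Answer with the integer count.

|visual hull| = 143

full grid |V| = 729
[1] z-view keeps 46 columns → grid now 414
[2] y-view keeps 49 columns → grid now 245
[3] x-view keeps 48 columns → grid now 143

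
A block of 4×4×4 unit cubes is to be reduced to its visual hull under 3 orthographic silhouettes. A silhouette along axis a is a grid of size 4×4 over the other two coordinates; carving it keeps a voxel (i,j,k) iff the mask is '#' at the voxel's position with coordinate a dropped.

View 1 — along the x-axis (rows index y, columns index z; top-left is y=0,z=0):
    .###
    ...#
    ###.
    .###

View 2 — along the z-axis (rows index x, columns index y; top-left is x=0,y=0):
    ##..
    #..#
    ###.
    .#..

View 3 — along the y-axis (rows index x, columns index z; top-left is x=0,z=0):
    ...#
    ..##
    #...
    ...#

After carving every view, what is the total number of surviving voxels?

full grid |V| = 64
step 1: project along x, AND mask (10/16) → |grid| = 40
step 2: project along z, AND mask (8/16) → |grid| = 18
step 3: project along y, AND mask (5/16) → |grid| = 8

8 voxels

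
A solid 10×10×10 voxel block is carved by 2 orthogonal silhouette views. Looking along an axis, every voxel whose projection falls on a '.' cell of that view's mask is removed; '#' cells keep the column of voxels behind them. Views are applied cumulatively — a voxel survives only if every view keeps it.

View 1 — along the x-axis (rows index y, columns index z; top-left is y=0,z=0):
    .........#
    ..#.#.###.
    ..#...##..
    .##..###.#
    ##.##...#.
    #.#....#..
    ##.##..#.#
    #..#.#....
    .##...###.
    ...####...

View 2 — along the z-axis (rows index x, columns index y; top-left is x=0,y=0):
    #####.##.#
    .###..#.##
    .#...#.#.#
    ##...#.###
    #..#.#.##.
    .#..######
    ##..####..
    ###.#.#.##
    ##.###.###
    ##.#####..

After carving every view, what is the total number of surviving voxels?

remaining voxels: 260

before carving: 1000 voxels (10×10×10)
  1. axis=0 (YZ plane), |mask|=41  ⇒  voxels=410
  2. axis=2 (XY plane), |mask|=64  ⇒  voxels=260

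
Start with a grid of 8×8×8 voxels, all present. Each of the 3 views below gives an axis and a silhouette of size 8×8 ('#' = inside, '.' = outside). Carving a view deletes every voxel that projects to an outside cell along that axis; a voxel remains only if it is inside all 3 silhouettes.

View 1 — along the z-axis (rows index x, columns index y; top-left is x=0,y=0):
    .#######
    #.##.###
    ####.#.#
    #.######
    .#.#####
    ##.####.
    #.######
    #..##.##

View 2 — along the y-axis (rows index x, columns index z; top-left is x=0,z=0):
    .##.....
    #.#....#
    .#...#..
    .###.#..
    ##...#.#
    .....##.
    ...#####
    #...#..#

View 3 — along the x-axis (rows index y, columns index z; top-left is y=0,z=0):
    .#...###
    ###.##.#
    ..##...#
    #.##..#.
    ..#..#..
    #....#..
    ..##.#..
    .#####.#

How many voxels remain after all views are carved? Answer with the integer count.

voxel count = 78

initial block: 8^3 = 512
after view 1 [z-axis, 50 of 64 cells solid] → remaining = 400
after view 2 [y-axis, 25 of 64 cells solid] → remaining = 158
after view 3 [x-axis, 30 of 64 cells solid] → remaining = 78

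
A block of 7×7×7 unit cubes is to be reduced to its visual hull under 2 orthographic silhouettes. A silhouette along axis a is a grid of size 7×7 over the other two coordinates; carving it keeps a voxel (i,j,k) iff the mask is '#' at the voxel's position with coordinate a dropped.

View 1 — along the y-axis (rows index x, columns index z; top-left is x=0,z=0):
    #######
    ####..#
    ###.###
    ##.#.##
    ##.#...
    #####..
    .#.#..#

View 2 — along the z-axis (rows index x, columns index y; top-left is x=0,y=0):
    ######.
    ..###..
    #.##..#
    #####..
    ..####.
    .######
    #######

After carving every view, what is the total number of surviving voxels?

start: 7×7×7 = 343 voxels
V1 y: intersect with XZ mask (34 set) -- 238 left
V2 z: intersect with XY mask (35 set) -- 169 left

|visual hull| = 169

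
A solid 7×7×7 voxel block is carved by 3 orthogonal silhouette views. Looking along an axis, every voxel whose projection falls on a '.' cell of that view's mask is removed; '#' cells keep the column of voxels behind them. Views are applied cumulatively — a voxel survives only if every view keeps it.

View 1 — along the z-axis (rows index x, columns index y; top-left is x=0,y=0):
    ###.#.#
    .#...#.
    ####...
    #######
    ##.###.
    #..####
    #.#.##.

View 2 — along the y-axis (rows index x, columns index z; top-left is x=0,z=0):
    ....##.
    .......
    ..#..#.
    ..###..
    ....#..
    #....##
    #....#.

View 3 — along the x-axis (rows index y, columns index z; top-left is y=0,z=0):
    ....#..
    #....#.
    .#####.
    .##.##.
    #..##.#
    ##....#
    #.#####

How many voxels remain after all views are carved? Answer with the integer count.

full grid |V| = 343
step 1: project along z, AND mask (32/49) → |grid| = 224
step 2: project along y, AND mask (13/49) → |grid| = 67
step 3: project along x, AND mask (25/49) → |grid| = 37

voxel count = 37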